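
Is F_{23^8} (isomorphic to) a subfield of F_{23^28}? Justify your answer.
No: F_{23^8} is not a subfield of F_{23^28}

F_{p^m} embeds in F_{p^n} iff m | n. Here 8 ∤ 28 (since 28 = 3·8 + 4 with remainder 4 ≠ 0), so F_{23^8} is not a subfield of F_{23^28}. Equivalently: if it were, the tower law would give 8 = [F_{23^8}:F_23] dividing [F_{23^28}:F_23] = 28, contradiction.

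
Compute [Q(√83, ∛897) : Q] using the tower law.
[Q(√83, ∛897) : Q] = 6

Let L = Q(√83, ∛897). Since Q(√83) ⊂ L and [Q(√83):Q] = 2, the tower law gives 2 | [L:Q]. Likewise Q(∛897) ⊂ L with [Q(∛897):Q] = 3 (because 897 is not a perfect cube), so 3 | [L:Q]. As gcd(2,3) = 1, [L:Q] is divisible by 6. Conversely L is generated over Q by √83 and ∛897, so [L:Q] ≤ 2·3 = 6. Therefore [Q(√83, ∛897) : Q] = 6.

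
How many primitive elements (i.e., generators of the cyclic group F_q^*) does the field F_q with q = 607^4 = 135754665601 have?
There are φ(135754665600) = 33951744000 primitive elements

F_q^* is cyclic of order q - 1 = 135754665600. A cyclic group of order m has exactly φ(m) generators. Here m = 135754665600 = 2^7 · 3 · 5^2 · 19 · 101 · 7369, so the number of primitive elements is φ(135754665600) = 33951744000.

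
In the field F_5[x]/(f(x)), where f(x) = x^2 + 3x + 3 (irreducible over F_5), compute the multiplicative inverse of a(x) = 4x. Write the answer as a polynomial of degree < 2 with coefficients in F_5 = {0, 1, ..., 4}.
a(x)^(-1) ≡ 2x + 1 (mod f(x))

Since f is irreducible over F_5, F_5[x]/(f) is a field and a(x) ≠ 0 has an inverse. Apply the extended Euclidean algorithm to f(x) and a(x) in F_5[x]: f(x) = (4x + 2)·a(x) + (3). The last nonzero remainder is the constant 3 = gcd(f, a) in F_5. Back-substituting through the division chain expresses 3 = s(x)·a(x) + t(x)·f(x) with s(x) ≡ x + 3 (mod f), so (x + 3)·a(x) ≡ 3 (mod f). Multiplying by 3^(-1) ≡ 2 in F_5 gives a(x)^(-1) ≡ 2·(x + 3) ≡ 2x + 1 (mod f). Check: (4x)·(2x + 1) = 3x^2 + 4x ≡ 1 (mod x^2 + 3x + 3).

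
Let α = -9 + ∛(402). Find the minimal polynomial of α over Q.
m_α(x) = x^3 + 27x^2 + 243x + 327

Set β = α + 9 = ∛(402), so β^3 = 402. Then (α + 9)^3 - 402 = 0, i.e. α is a root of g(x) = (x + 9)^3 - 402 = x^3 + 27x^2 + 243x + 327. Since g(x) = h(x + 9) where h(x) = x^3 - 402, and h is irreducible over Q (because 402 is not a perfect cube, so h has no rational root, and a monic cubic with no rational root is irreducible), g is also irreducible (irreducibility is preserved under the substitution x → x + 9). Hence m_α(x) = x^3 + 27x^2 + 243x + 327.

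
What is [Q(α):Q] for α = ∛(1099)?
[Q(α):Q] = 3

The minimal polynomial of α is x^3 - 1099, irreducible over Q since 1099 is not a perfect cube (so x^3 - 1099 has no rational root). Hence [Q(α):Q] = deg(m_α) = 3.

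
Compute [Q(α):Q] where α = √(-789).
[Q(α):Q] = 2

[Q(α):Q] equals the degree of the minimal polynomial of α. Here α^2 = -789 and x^2 + 789 is irreducible (d = -789 is squarefree, ≠ 1, hence not a square), so deg(m_α) = 2. Thus [Q(α):Q] = 2.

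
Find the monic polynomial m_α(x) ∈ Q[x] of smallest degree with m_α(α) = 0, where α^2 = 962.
m_α(x) = x^2 - 962

α satisfies α^2 - 962 = 0, so x^2 - 962 annihilates α. Since d = 962 is squarefree and ≠ 1, it is not a perfect square in Q, so x^2 - 962 has no rational root and is therefore irreducible over Q (a degree-2 polynomial over a field is irreducible iff it has no root). Hence m_α(x) = x^2 - 962.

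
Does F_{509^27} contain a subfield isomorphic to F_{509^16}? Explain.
No: F_{509^16} is not a subfield of F_{509^27}

F_{p^m} embeds in F_{p^n} iff m | n. Here 16 ∤ 27 (since 27 = 1·16 + 11 with remainder 11 ≠ 0), so F_{509^16} is not a subfield of F_{509^27}. Equivalently: if it were, the tower law would give 16 = [F_{509^16}:F_509] dividing [F_{509^27}:F_509] = 27, contradiction.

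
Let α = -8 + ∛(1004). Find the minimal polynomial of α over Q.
m_α(x) = x^3 + 24x^2 + 192x - 492

Set β = α + 8 = ∛(1004), so β^3 = 1004. Then (α + 8)^3 - 1004 = 0, i.e. α is a root of g(x) = (x + 8)^3 - 1004 = x^3 + 24x^2 + 192x - 492. Since g(x) = h(x + 8) where h(x) = x^3 - 1004, and h is irreducible over Q (because 1004 is not a perfect cube, so h has no rational root, and a monic cubic with no rational root is irreducible), g is also irreducible (irreducibility is preserved under the substitution x → x + 8). Hence m_α(x) = x^3 + 24x^2 + 192x - 492.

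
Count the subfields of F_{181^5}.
F_{181^5} has 2 subfields

The subfields of F_{p^n} are exactly the fields F_{p^d} for d | n (each is the fixed field of the unique index-d subgroup of Gal(F_{p^n}/F_p) ≅ Z/nZ). The divisors of n = 5 are {1, 5}, giving 2 subfields: F_{181^1}, F_{181^5}.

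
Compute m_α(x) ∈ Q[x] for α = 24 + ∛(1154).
m_α(x) = x^3 - 72x^2 + 1728x - 14978

Set β = α - 24 = ∛(1154), so β^3 = 1154. Then (α - 24)^3 - 1154 = 0, i.e. α is a root of g(x) = (x - 24)^3 - 1154 = x^3 - 72x^2 + 1728x - 14978. Since g(x) = h(x - 24) where h(x) = x^3 - 1154, and h is irreducible over Q (because 1154 is not a perfect cube, so h has no rational root, and a monic cubic with no rational root is irreducible), g is also irreducible (irreducibility is preserved under the substitution x → x - 24). Hence m_α(x) = x^3 - 72x^2 + 1728x - 14978.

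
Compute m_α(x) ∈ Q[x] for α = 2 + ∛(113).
m_α(x) = x^3 - 6x^2 + 12x - 121

Set β = α - 2 = ∛(113), so β^3 = 113. Then (α - 2)^3 - 113 = 0, i.e. α is a root of g(x) = (x - 2)^3 - 113 = x^3 - 6x^2 + 12x - 121. Since g(x) = h(x - 2) where h(x) = x^3 - 113, and h is irreducible over Q (because 113 is not a perfect cube, so h has no rational root, and a monic cubic with no rational root is irreducible), g is also irreducible (irreducibility is preserved under the substitution x → x - 2). Hence m_α(x) = x^3 - 6x^2 + 12x - 121.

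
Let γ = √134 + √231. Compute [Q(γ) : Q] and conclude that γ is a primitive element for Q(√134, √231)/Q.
[Q(γ) : Q] = 4 (equivalently, Q(γ) = Q(√134, √231))

Obviously Q(γ) ⊆ Q(√134, √231), and [Q(√134, √231):Q] = 4 (since 134, 231 are distinct squarefree integers > 1 with 30954 not a perfect square). To show equality we compute the minimal polynomial of γ. From γ = √134 + √231: γ^2 = 134 + 2√(30954) + 231 = 365 + 2√(30954), so γ^2 - 365 = 2√(30954); squaring, (γ^2 - 365)^2 = 4·30954, i.e. γ^4 - 730γ^2 + 133225 - 123816 = 0, i.e. γ^4 - 730γ^2 + 9409 = 0. So γ is a root of x^4 - 730x^2 + 9409. This polynomial is irreducible over Q: it has no rational root (each ±√134 ± √231 is irrational), and any factorization into two quadratics over Q would force √(30954) ∈ Q (pairing opposite roots) or √134, √231 ∈ Q (other pairings), all impossible. Hence [Q(γ):Q] = 4 = [Q(√134, √231):Q], so Q(γ) = Q(√134, √231).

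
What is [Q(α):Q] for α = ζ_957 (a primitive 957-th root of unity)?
[Q(α):Q] = 560

The minimal polynomial of ζ_957 over Q is the 957-th cyclotomic polynomial Φ_957(x), which is irreducible over Q and has degree φ(957) = 560. Hence [Q(α):Q] = φ(957) = 560.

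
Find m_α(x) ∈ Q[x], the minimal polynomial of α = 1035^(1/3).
m_α(x) = x^3 - 1035

α satisfies α^3 = 1035, so x^3 - 1035 annihilates α. By the rational root test, a rational root p/q (in lowest terms) of x^3 - 1035 would satisfy p^3 = 1035 q^3, forcing q = 1 and p^3 = 1035; but 1035 is not a perfect cube, contradiction. A monic cubic over Q with no rational root is irreducible (any nontrivial factorization would include a linear factor). Hence x^3 - 1035 is the minimal polynomial of α, and in particular [Q(α):Q] = 3.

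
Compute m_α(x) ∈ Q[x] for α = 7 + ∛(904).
m_α(x) = x^3 - 21x^2 + 147x - 1247

Set β = α - 7 = ∛(904), so β^3 = 904. Then (α - 7)^3 - 904 = 0, i.e. α is a root of g(x) = (x - 7)^3 - 904 = x^3 - 21x^2 + 147x - 1247. Since g(x) = h(x - 7) where h(x) = x^3 - 904, and h is irreducible over Q (because 904 is not a perfect cube, so h has no rational root, and a monic cubic with no rational root is irreducible), g is also irreducible (irreducibility is preserved under the substitution x → x - 7). Hence m_α(x) = x^3 - 21x^2 + 147x - 1247.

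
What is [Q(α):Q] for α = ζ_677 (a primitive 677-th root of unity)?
[Q(α):Q] = 676

The minimal polynomial of ζ_677 over Q is the 677-th cyclotomic polynomial Φ_677(x), which is irreducible over Q and has degree φ(677) = 676. Hence [Q(α):Q] = φ(677) = 676.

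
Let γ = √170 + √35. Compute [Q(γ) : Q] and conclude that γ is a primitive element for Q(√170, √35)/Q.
[Q(γ) : Q] = 4 (equivalently, Q(γ) = Q(√170, √35))

Obviously Q(γ) ⊆ Q(√170, √35), and [Q(√170, √35):Q] = 4 (since 170, 35 are distinct squarefree integers > 1 with 5950 not a perfect square). To show equality we compute the minimal polynomial of γ. From γ = √170 + √35: γ^2 = 170 + 2√(5950) + 35 = 205 + 2√(5950), so γ^2 - 205 = 2√(5950); squaring, (γ^2 - 205)^2 = 4·5950, i.e. γ^4 - 410γ^2 + 42025 - 23800 = 0, i.e. γ^4 - 410γ^2 + 18225 = 0. So γ is a root of x^4 - 410x^2 + 18225. This polynomial is irreducible over Q: it has no rational root (each ±√170 ± √35 is irrational), and any factorization into two quadratics over Q would force √(5950) ∈ Q (pairing opposite roots) or √170, √35 ∈ Q (other pairings), all impossible. Hence [Q(γ):Q] = 4 = [Q(√170, √35):Q], so Q(γ) = Q(√170, √35).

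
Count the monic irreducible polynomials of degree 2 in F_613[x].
There are 187578 monic irreducible polynomials of degree 2 over F_613

Each element of F_{613^2} that lies in no proper subfield is a root of exactly one monic irreducible of degree 2 over F_613, and each such polynomial has 2 distinct roots in F_{613^2}. By Möbius inversion the count is N_613(2) = (1/2) Σ_{d|2} μ(2/d) · 613^d = (1/2)(μ(2)·613^1 + μ(1)·613^2) = 375156/2 = 187578.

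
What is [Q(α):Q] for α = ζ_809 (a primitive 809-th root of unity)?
[Q(α):Q] = 808

The minimal polynomial of ζ_809 over Q is the 809-th cyclotomic polynomial Φ_809(x), which is irreducible over Q and has degree φ(809) = 808. Hence [Q(α):Q] = φ(809) = 808.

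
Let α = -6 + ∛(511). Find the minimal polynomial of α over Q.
m_α(x) = x^3 + 18x^2 + 108x - 295

Set β = α + 6 = ∛(511), so β^3 = 511. Then (α + 6)^3 - 511 = 0, i.e. α is a root of g(x) = (x + 6)^3 - 511 = x^3 + 18x^2 + 108x - 295. Since g(x) = h(x + 6) where h(x) = x^3 - 511, and h is irreducible over Q (because 511 is not a perfect cube, so h has no rational root, and a monic cubic with no rational root is irreducible), g is also irreducible (irreducibility is preserved under the substitution x → x + 6). Hence m_α(x) = x^3 + 18x^2 + 108x - 295.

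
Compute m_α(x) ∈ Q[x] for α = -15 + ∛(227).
m_α(x) = x^3 + 45x^2 + 675x + 3148

Set β = α + 15 = ∛(227), so β^3 = 227. Then (α + 15)^3 - 227 = 0, i.e. α is a root of g(x) = (x + 15)^3 - 227 = x^3 + 45x^2 + 675x + 3148. Since g(x) = h(x + 15) where h(x) = x^3 - 227, and h is irreducible over Q (because 227 is not a perfect cube, so h has no rational root, and a monic cubic with no rational root is irreducible), g is also irreducible (irreducibility is preserved under the substitution x → x + 15). Hence m_α(x) = x^3 + 45x^2 + 675x + 3148.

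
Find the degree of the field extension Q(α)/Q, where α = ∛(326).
[Q(α):Q] = 3

The minimal polynomial of α is x^3 - 326, irreducible over Q since 326 is not a perfect cube (so x^3 - 326 has no rational root). Hence [Q(α):Q] = deg(m_α) = 3.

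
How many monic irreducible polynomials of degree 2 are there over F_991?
There are 490545 monic irreducible polynomials of degree 2 over F_991

Each element of F_{991^2} that lies in no proper subfield is a root of exactly one monic irreducible of degree 2 over F_991, and each such polynomial has 2 distinct roots in F_{991^2}. By Möbius inversion the count is N_991(2) = (1/2) Σ_{d|2} μ(2/d) · 991^d = (1/2)(μ(2)·991^1 + μ(1)·991^2) = 981090/2 = 490545.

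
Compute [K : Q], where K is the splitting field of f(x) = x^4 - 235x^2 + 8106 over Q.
[K : Q] = 4

Solving the quadratic in x^2: x^2 = (235 ± √(235^2 - 4·8106))/2 = (235 ± √22801)/2 = (235 ± 151)/2, giving x^2 = 42 or x^2 = 193. So f(x) = (x^2 - 42)(x^2 - 193) and the roots of f are ±√42, ±√193. Hence the splitting field is K = Q(√42, √193). Since 42 and 193 are distinct squarefree integers > 1, their product 8106 is not a perfect square, so √193 ∉ Q(√42). By the tower law [K:Q] = [Q(√42,√193):Q(√42)] · [Q(√42):Q] = 2 · 2 = 4.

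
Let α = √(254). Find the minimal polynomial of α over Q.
m_α(x) = x^2 - 254

α satisfies α^2 - 254 = 0, so x^2 - 254 annihilates α. Since d = 254 is squarefree and ≠ 1, it is not a perfect square in Q, so x^2 - 254 has no rational root and is therefore irreducible over Q (a degree-2 polynomial over a field is irreducible iff it has no root). Hence m_α(x) = x^2 - 254.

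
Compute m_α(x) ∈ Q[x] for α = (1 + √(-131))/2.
m_α(x) = x^2 - x + 33

From 2α - 1 = √(-131), squaring gives (2α - 1)^2 = -131, i.e. 4α^2 - 4α + 1 = -131, so α^2 - α + (1 + 131)/4 = 0. Since -131 ≡ 1 (mod 4), (1 + 131)/4 = 33 ∈ Z. The polynomial x^2 - x + 33 has discriminant 1 - 4·(33) = -131, which is not a perfect square in Q (d = -131 is squarefree and ≠ 1), so x^2 - x + 33 is irreducible over Q. It is the minimal polynomial of α.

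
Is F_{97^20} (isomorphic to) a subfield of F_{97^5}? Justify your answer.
No: F_{97^20} is not a subfield of F_{97^5}

F_{p^m} embeds in F_{p^n} iff m | n. Here 20 ∤ 5 (since 5 = 0·20 + 5 with remainder 5 ≠ 0), so F_{97^20} is not a subfield of F_{97^5}. Equivalently: if it were, the tower law would give 20 = [F_{97^20}:F_97] dividing [F_{97^5}:F_97] = 5, contradiction.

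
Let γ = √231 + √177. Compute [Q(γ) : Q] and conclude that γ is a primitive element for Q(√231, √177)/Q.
[Q(γ) : Q] = 4 (equivalently, Q(γ) = Q(√231, √177))

Obviously Q(γ) ⊆ Q(√231, √177), and [Q(√231, √177):Q] = 4 (since 231, 177 are distinct squarefree integers > 1 with 40887 not a perfect square). To show equality we compute the minimal polynomial of γ. From γ = √231 + √177: γ^2 = 231 + 2√(40887) + 177 = 408 + 2√(40887), so γ^2 - 408 = 2√(40887); squaring, (γ^2 - 408)^2 = 4·40887, i.e. γ^4 - 816γ^2 + 166464 - 163548 = 0, i.e. γ^4 - 816γ^2 + 2916 = 0. So γ is a root of x^4 - 816x^2 + 2916. This polynomial is irreducible over Q: it has no rational root (each ±√231 ± √177 is irrational), and any factorization into two quadratics over Q would force √(40887) ∈ Q (pairing opposite roots) or √231, √177 ∈ Q (other pairings), all impossible. Hence [Q(γ):Q] = 4 = [Q(√231, √177):Q], so Q(γ) = Q(√231, √177).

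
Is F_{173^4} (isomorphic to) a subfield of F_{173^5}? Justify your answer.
No: F_{173^4} is not a subfield of F_{173^5}

F_{p^m} embeds in F_{p^n} iff m | n. Here 4 ∤ 5 (since 5 = 1·4 + 1 with remainder 1 ≠ 0), so F_{173^4} is not a subfield of F_{173^5}. Equivalently: if it were, the tower law would give 4 = [F_{173^4}:F_173] dividing [F_{173^5}:F_173] = 5, contradiction.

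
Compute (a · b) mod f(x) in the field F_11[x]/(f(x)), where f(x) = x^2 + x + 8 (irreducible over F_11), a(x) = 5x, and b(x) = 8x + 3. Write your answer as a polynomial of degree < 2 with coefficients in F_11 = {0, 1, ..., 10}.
a · b ≡ 8x + 10 (mod f(x))

Multiply in F_11[x]: a(x)·b(x) = (5x)·(8x + 3) = 7x^2 + 4x. This has degree ≥ 2, so divide by f(x) over F_11: 7x^2 + 4x = (7)·(x^2 + x + 8) + (8x + 10). Hence a·b ≡ 8x + 10 (mod f). (F_11[x]/(f) is a field with 11^2 = 121 elements since f is irreducible of degree 2.)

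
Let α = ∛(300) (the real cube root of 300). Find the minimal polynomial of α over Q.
m_α(x) = x^3 - 300

α satisfies α^3 = 300, so x^3 - 300 annihilates α. By the rational root test, a rational root p/q (in lowest terms) of x^3 - 300 would satisfy p^3 = 300 q^3, forcing q = 1 and p^3 = 300; but 300 is not a perfect cube, contradiction. A monic cubic over Q with no rational root is irreducible (any nontrivial factorization would include a linear factor). Hence x^3 - 300 is the minimal polynomial of α, and in particular [Q(α):Q] = 3.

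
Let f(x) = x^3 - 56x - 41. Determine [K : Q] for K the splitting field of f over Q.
[K : Q] = 6

By the rational root test, any rational root of the monic integer polynomial f(x) = x^3 - 56x - 41 must be an integer dividing the constant term -41, i.e. one of ±{1, 41}. Evaluating: f(1) = -96, f(-1) = 14, f(41) = 66584, f(-41) = -66666; none is 0, so f has no rational root and is therefore irreducible over Q (a cubic with no linear factor over a field is irreducible). For an irreducible cubic, the Galois group is A_3 or S_3 according as the discriminant disc(f) = -4a^3 - 27b^2 = -4·(-56)^3 - 27·(-41)^2 = 657077 is or is not a square in Q. Here disc(f) = 657077 is not a perfect square in Q, so the Galois group of f over Q is not contained in A_3 and must be all of S_3. The splitting field has degree |S_3| = 6 over Q, so [K : Q] = 6.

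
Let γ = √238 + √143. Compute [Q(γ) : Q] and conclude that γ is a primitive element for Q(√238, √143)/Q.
[Q(γ) : Q] = 4 (equivalently, Q(γ) = Q(√238, √143))

Obviously Q(γ) ⊆ Q(√238, √143), and [Q(√238, √143):Q] = 4 (since 238, 143 are distinct squarefree integers > 1 with 34034 not a perfect square). To show equality we compute the minimal polynomial of γ. From γ = √238 + √143: γ^2 = 238 + 2√(34034) + 143 = 381 + 2√(34034), so γ^2 - 381 = 2√(34034); squaring, (γ^2 - 381)^2 = 4·34034, i.e. γ^4 - 762γ^2 + 145161 - 136136 = 0, i.e. γ^4 - 762γ^2 + 9025 = 0. So γ is a root of x^4 - 762x^2 + 9025. This polynomial is irreducible over Q: it has no rational root (each ±√238 ± √143 is irrational), and any factorization into two quadratics over Q would force √(34034) ∈ Q (pairing opposite roots) or √238, √143 ∈ Q (other pairings), all impossible. Hence [Q(γ):Q] = 4 = [Q(√238, √143):Q], so Q(γ) = Q(√238, √143).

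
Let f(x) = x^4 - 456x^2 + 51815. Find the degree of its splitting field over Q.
[K : Q] = 4

Solving the quadratic in x^2: x^2 = (456 ± √(456^2 - 4·51815))/2 = (456 ± √676)/2 = (456 ± 26)/2, giving x^2 = 241 or x^2 = 215. So f(x) = (x^2 - 241)(x^2 - 215) and the roots of f are ±√241, ±√215. Hence the splitting field is K = Q(√241, √215). Since 241 and 215 are distinct squarefree integers > 1, their product 51815 is not a perfect square, so √215 ∉ Q(√241). By the tower law [K:Q] = [Q(√241,√215):Q(√241)] · [Q(√241):Q] = 2 · 2 = 4.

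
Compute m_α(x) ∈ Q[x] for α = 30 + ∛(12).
m_α(x) = x^3 - 90x^2 + 2700x - 27012

Set β = α - 30 = ∛(12), so β^3 = 12. Then (α - 30)^3 - 12 = 0, i.e. α is a root of g(x) = (x - 30)^3 - 12 = x^3 - 90x^2 + 2700x - 27012. Since g(x) = h(x - 30) where h(x) = x^3 - 12, and h is irreducible over Q (because 12 is not a perfect cube, so h has no rational root, and a monic cubic with no rational root is irreducible), g is also irreducible (irreducibility is preserved under the substitution x → x - 30). Hence m_α(x) = x^3 - 90x^2 + 2700x - 27012.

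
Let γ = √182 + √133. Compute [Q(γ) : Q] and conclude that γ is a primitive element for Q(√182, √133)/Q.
[Q(γ) : Q] = 4 (equivalently, Q(γ) = Q(√182, √133))

Obviously Q(γ) ⊆ Q(√182, √133), and [Q(√182, √133):Q] = 4 (since 182, 133 are distinct squarefree integers > 1 with 24206 not a perfect square). To show equality we compute the minimal polynomial of γ. From γ = √182 + √133: γ^2 = 182 + 2√(24206) + 133 = 315 + 2√(24206), so γ^2 - 315 = 2√(24206); squaring, (γ^2 - 315)^2 = 4·24206, i.e. γ^4 - 630γ^2 + 99225 - 96824 = 0, i.e. γ^4 - 630γ^2 + 2401 = 0. So γ is a root of x^4 - 630x^2 + 2401. This polynomial is irreducible over Q: it has no rational root (each ±√182 ± √133 is irrational), and any factorization into two quadratics over Q would force √(24206) ∈ Q (pairing opposite roots) or √182, √133 ∈ Q (other pairings), all impossible. Hence [Q(γ):Q] = 4 = [Q(√182, √133):Q], so Q(γ) = Q(√182, √133).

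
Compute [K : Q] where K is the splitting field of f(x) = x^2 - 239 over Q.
[K : Q] = 2

f(x) = x^2 - 239 factors as (x - √239)(x + √239). The splitting field is K = Q(√239). Since 239 is squarefree and > 1, it is not a perfect square, so x^2 - 239 is irreducible over Q and [Q(√239) : Q] = 2. Hence [K : Q] = 2.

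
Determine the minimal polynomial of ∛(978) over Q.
m_α(x) = x^3 - 978

α satisfies α^3 = 978, so x^3 - 978 annihilates α. By the rational root test, a rational root p/q (in lowest terms) of x^3 - 978 would satisfy p^3 = 978 q^3, forcing q = 1 and p^3 = 978; but 978 is not a perfect cube, contradiction. A monic cubic over Q with no rational root is irreducible (any nontrivial factorization would include a linear factor). Hence x^3 - 978 is the minimal polynomial of α, and in particular [Q(α):Q] = 3.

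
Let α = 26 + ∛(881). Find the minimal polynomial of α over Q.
m_α(x) = x^3 - 78x^2 + 2028x - 18457

Set β = α - 26 = ∛(881), so β^3 = 881. Then (α - 26)^3 - 881 = 0, i.e. α is a root of g(x) = (x - 26)^3 - 881 = x^3 - 78x^2 + 2028x - 18457. Since g(x) = h(x - 26) where h(x) = x^3 - 881, and h is irreducible over Q (because 881 is not a perfect cube, so h has no rational root, and a monic cubic with no rational root is irreducible), g is also irreducible (irreducibility is preserved under the substitution x → x - 26). Hence m_α(x) = x^3 - 78x^2 + 2028x - 18457.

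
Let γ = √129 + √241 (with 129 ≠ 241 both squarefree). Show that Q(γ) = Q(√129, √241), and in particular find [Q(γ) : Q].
[Q(γ) : Q] = 4 (equivalently, Q(γ) = Q(√129, √241))

Obviously Q(γ) ⊆ Q(√129, √241), and [Q(√129, √241):Q] = 4 (since 129, 241 are distinct squarefree integers > 1 with 31089 not a perfect square). To show equality we compute the minimal polynomial of γ. From γ = √129 + √241: γ^2 = 129 + 2√(31089) + 241 = 370 + 2√(31089), so γ^2 - 370 = 2√(31089); squaring, (γ^2 - 370)^2 = 4·31089, i.e. γ^4 - 740γ^2 + 136900 - 124356 = 0, i.e. γ^4 - 740γ^2 + 12544 = 0. So γ is a root of x^4 - 740x^2 + 12544. This polynomial is irreducible over Q: it has no rational root (each ±√129 ± √241 is irrational), and any factorization into two quadratics over Q would force √(31089) ∈ Q (pairing opposite roots) or √129, √241 ∈ Q (other pairings), all impossible. Hence [Q(γ):Q] = 4 = [Q(√129, √241):Q], so Q(γ) = Q(√129, √241).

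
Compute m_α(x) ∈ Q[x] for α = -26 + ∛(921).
m_α(x) = x^3 + 78x^2 + 2028x + 16655

Set β = α + 26 = ∛(921), so β^3 = 921. Then (α + 26)^3 - 921 = 0, i.e. α is a root of g(x) = (x + 26)^3 - 921 = x^3 + 78x^2 + 2028x + 16655. Since g(x) = h(x + 26) where h(x) = x^3 - 921, and h is irreducible over Q (because 921 is not a perfect cube, so h has no rational root, and a monic cubic with no rational root is irreducible), g is also irreducible (irreducibility is preserved under the substitution x → x + 26). Hence m_α(x) = x^3 + 78x^2 + 2028x + 16655.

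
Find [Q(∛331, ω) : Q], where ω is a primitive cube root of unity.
[Q(∛331, ω) : Q] = 6

[Q(∛331):Q] = 3 (min poly x^3 - 331, irreducible since 331 is not a perfect cube). [Q(ω):Q] = 2 (min poly x^2 + x + 1). Since Q(∛331) ⊂ R and ω ∉ R, we have ω ∉ Q(∛331), so x^2 + x + 1 remains irreducible over Q(∛331) and [Q(∛331, ω) : Q(∛331)] = 2. By the tower law, [Q(∛331, ω) : Q] = 3 · 2 = 6. (In fact Q(∛331, ω) is the splitting field of x^3 - 331 over Q.)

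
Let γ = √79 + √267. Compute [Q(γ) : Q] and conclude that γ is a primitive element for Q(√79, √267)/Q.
[Q(γ) : Q] = 4 (equivalently, Q(γ) = Q(√79, √267))

Obviously Q(γ) ⊆ Q(√79, √267), and [Q(√79, √267):Q] = 4 (since 79, 267 are distinct squarefree integers > 1 with 21093 not a perfect square). To show equality we compute the minimal polynomial of γ. From γ = √79 + √267: γ^2 = 79 + 2√(21093) + 267 = 346 + 2√(21093), so γ^2 - 346 = 2√(21093); squaring, (γ^2 - 346)^2 = 4·21093, i.e. γ^4 - 692γ^2 + 119716 - 84372 = 0, i.e. γ^4 - 692γ^2 + 35344 = 0. So γ is a root of x^4 - 692x^2 + 35344. This polynomial is irreducible over Q: it has no rational root (each ±√79 ± √267 is irrational), and any factorization into two quadratics over Q would force √(21093) ∈ Q (pairing opposite roots) or √79, √267 ∈ Q (other pairings), all impossible. Hence [Q(γ):Q] = 4 = [Q(√79, √267):Q], so Q(γ) = Q(√79, √267).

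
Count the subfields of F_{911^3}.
F_{911^3} has 2 subfields

The subfields of F_{p^n} are exactly the fields F_{p^d} for d | n (each is the fixed field of the unique index-d subgroup of Gal(F_{p^n}/F_p) ≅ Z/nZ). The divisors of n = 3 are {1, 3}, giving 2 subfields: F_{911^1}, F_{911^3}.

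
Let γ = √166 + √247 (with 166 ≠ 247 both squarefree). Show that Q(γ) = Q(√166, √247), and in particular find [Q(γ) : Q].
[Q(γ) : Q] = 4 (equivalently, Q(γ) = Q(√166, √247))

Obviously Q(γ) ⊆ Q(√166, √247), and [Q(√166, √247):Q] = 4 (since 166, 247 are distinct squarefree integers > 1 with 41002 not a perfect square). To show equality we compute the minimal polynomial of γ. From γ = √166 + √247: γ^2 = 166 + 2√(41002) + 247 = 413 + 2√(41002), so γ^2 - 413 = 2√(41002); squaring, (γ^2 - 413)^2 = 4·41002, i.e. γ^4 - 826γ^2 + 170569 - 164008 = 0, i.e. γ^4 - 826γ^2 + 6561 = 0. So γ is a root of x^4 - 826x^2 + 6561. This polynomial is irreducible over Q: it has no rational root (each ±√166 ± √247 is irrational), and any factorization into two quadratics over Q would force √(41002) ∈ Q (pairing opposite roots) or √166, √247 ∈ Q (other pairings), all impossible. Hence [Q(γ):Q] = 4 = [Q(√166, √247):Q], so Q(γ) = Q(√166, √247).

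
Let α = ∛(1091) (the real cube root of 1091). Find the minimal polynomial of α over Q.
m_α(x) = x^3 - 1091

α satisfies α^3 = 1091, so x^3 - 1091 annihilates α. By the rational root test, a rational root p/q (in lowest terms) of x^3 - 1091 would satisfy p^3 = 1091 q^3, forcing q = 1 and p^3 = 1091; but 1091 is not a perfect cube, contradiction. A monic cubic over Q with no rational root is irreducible (any nontrivial factorization would include a linear factor). Hence x^3 - 1091 is the minimal polynomial of α, and in particular [Q(α):Q] = 3.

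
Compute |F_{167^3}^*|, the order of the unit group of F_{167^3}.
|F_{167^3}^*| = 4657462

F_{167^3} has 167^3 = 4657463 elements; its multiplicative group consists of all nonzero elements, so |F_{167^3}^*| = 4657463 - 1 = 4657462. (It is cyclic since any finite subgroup of the multiplicative group of a field is cyclic.)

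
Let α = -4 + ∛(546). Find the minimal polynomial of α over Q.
m_α(x) = x^3 + 12x^2 + 48x - 482

Set β = α + 4 = ∛(546), so β^3 = 546. Then (α + 4)^3 - 546 = 0, i.e. α is a root of g(x) = (x + 4)^3 - 546 = x^3 + 12x^2 + 48x - 482. Since g(x) = h(x + 4) where h(x) = x^3 - 546, and h is irreducible over Q (because 546 is not a perfect cube, so h has no rational root, and a monic cubic with no rational root is irreducible), g is also irreducible (irreducibility is preserved under the substitution x → x + 4). Hence m_α(x) = x^3 + 12x^2 + 48x - 482.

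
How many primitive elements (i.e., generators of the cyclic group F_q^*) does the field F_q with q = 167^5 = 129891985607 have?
There are φ(129891985606) = 63145740000 primitive elements

F_q^* is cyclic of order q - 1 = 129891985606. A cyclic group of order m has exactly φ(m) generators. Here m = 129891985606 = 2 · 71 · 83 · 571 · 19301, so the number of primitive elements is φ(129891985606) = 63145740000.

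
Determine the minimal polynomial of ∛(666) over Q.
m_α(x) = x^3 - 666

α satisfies α^3 = 666, so x^3 - 666 annihilates α. By the rational root test, a rational root p/q (in lowest terms) of x^3 - 666 would satisfy p^3 = 666 q^3, forcing q = 1 and p^3 = 666; but 666 is not a perfect cube, contradiction. A monic cubic over Q with no rational root is irreducible (any nontrivial factorization would include a linear factor). Hence x^3 - 666 is the minimal polynomial of α, and in particular [Q(α):Q] = 3.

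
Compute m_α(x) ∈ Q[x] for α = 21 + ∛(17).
m_α(x) = x^3 - 63x^2 + 1323x - 9278

Set β = α - 21 = ∛(17), so β^3 = 17. Then (α - 21)^3 - 17 = 0, i.e. α is a root of g(x) = (x - 21)^3 - 17 = x^3 - 63x^2 + 1323x - 9278. Since g(x) = h(x - 21) where h(x) = x^3 - 17, and h is irreducible over Q (because 17 is not a perfect cube, so h has no rational root, and a monic cubic with no rational root is irreducible), g is also irreducible (irreducibility is preserved under the substitution x → x - 21). Hence m_α(x) = x^3 - 63x^2 + 1323x - 9278.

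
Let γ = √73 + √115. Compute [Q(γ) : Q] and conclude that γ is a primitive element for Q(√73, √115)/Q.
[Q(γ) : Q] = 4 (equivalently, Q(γ) = Q(√73, √115))

Obviously Q(γ) ⊆ Q(√73, √115), and [Q(√73, √115):Q] = 4 (since 73, 115 are distinct squarefree integers > 1 with 8395 not a perfect square). To show equality we compute the minimal polynomial of γ. From γ = √73 + √115: γ^2 = 73 + 2√(8395) + 115 = 188 + 2√(8395), so γ^2 - 188 = 2√(8395); squaring, (γ^2 - 188)^2 = 4·8395, i.e. γ^4 - 376γ^2 + 35344 - 33580 = 0, i.e. γ^4 - 376γ^2 + 1764 = 0. So γ is a root of x^4 - 376x^2 + 1764. This polynomial is irreducible over Q: it has no rational root (each ±√73 ± √115 is irrational), and any factorization into two quadratics over Q would force √(8395) ∈ Q (pairing opposite roots) or √73, √115 ∈ Q (other pairings), all impossible. Hence [Q(γ):Q] = 4 = [Q(√73, √115):Q], so Q(γ) = Q(√73, √115).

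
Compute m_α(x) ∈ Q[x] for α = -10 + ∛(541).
m_α(x) = x^3 + 30x^2 + 300x + 459

Set β = α + 10 = ∛(541), so β^3 = 541. Then (α + 10)^3 - 541 = 0, i.e. α is a root of g(x) = (x + 10)^3 - 541 = x^3 + 30x^2 + 300x + 459. Since g(x) = h(x + 10) where h(x) = x^3 - 541, and h is irreducible over Q (because 541 is not a perfect cube, so h has no rational root, and a monic cubic with no rational root is irreducible), g is also irreducible (irreducibility is preserved under the substitution x → x + 10). Hence m_α(x) = x^3 + 30x^2 + 300x + 459.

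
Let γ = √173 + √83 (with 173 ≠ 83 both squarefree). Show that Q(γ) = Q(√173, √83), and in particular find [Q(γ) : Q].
[Q(γ) : Q] = 4 (equivalently, Q(γ) = Q(√173, √83))

Obviously Q(γ) ⊆ Q(√173, √83), and [Q(√173, √83):Q] = 4 (since 173, 83 are distinct squarefree integers > 1 with 14359 not a perfect square). To show equality we compute the minimal polynomial of γ. From γ = √173 + √83: γ^2 = 173 + 2√(14359) + 83 = 256 + 2√(14359), so γ^2 - 256 = 2√(14359); squaring, (γ^2 - 256)^2 = 4·14359, i.e. γ^4 - 512γ^2 + 65536 - 57436 = 0, i.e. γ^4 - 512γ^2 + 8100 = 0. So γ is a root of x^4 - 512x^2 + 8100. This polynomial is irreducible over Q: it has no rational root (each ±√173 ± √83 is irrational), and any factorization into two quadratics over Q would force √(14359) ∈ Q (pairing opposite roots) or √173, √83 ∈ Q (other pairings), all impossible. Hence [Q(γ):Q] = 4 = [Q(√173, √83):Q], so Q(γ) = Q(√173, √83).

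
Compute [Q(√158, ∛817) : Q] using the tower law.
[Q(√158, ∛817) : Q] = 6

Let L = Q(√158, ∛817). Since Q(√158) ⊂ L and [Q(√158):Q] = 2, the tower law gives 2 | [L:Q]. Likewise Q(∛817) ⊂ L with [Q(∛817):Q] = 3 (because 817 is not a perfect cube), so 3 | [L:Q]. As gcd(2,3) = 1, [L:Q] is divisible by 6. Conversely L is generated over Q by √158 and ∛817, so [L:Q] ≤ 2·3 = 6. Therefore [Q(√158, ∛817) : Q] = 6.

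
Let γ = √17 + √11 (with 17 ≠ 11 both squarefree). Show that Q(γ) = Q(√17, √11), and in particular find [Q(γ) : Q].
[Q(γ) : Q] = 4 (equivalently, Q(γ) = Q(√17, √11))

Obviously Q(γ) ⊆ Q(√17, √11), and [Q(√17, √11):Q] = 4 (since 17, 11 are distinct squarefree integers > 1 with 187 not a perfect square). To show equality we compute the minimal polynomial of γ. From γ = √17 + √11: γ^2 = 17 + 2√(187) + 11 = 28 + 2√(187), so γ^2 - 28 = 2√(187); squaring, (γ^2 - 28)^2 = 4·187, i.e. γ^4 - 56γ^2 + 784 - 748 = 0, i.e. γ^4 - 56γ^2 + 36 = 0. So γ is a root of x^4 - 56x^2 + 36. This polynomial is irreducible over Q: it has no rational root (each ±√17 ± √11 is irrational), and any factorization into two quadratics over Q would force √(187) ∈ Q (pairing opposite roots) or √17, √11 ∈ Q (other pairings), all impossible. Hence [Q(γ):Q] = 4 = [Q(√17, √11):Q], so Q(γ) = Q(√17, √11).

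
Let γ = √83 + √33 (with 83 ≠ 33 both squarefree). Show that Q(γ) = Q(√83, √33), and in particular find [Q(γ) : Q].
[Q(γ) : Q] = 4 (equivalently, Q(γ) = Q(√83, √33))

Obviously Q(γ) ⊆ Q(√83, √33), and [Q(√83, √33):Q] = 4 (since 83, 33 are distinct squarefree integers > 1 with 2739 not a perfect square). To show equality we compute the minimal polynomial of γ. From γ = √83 + √33: γ^2 = 83 + 2√(2739) + 33 = 116 + 2√(2739), so γ^2 - 116 = 2√(2739); squaring, (γ^2 - 116)^2 = 4·2739, i.e. γ^4 - 232γ^2 + 13456 - 10956 = 0, i.e. γ^4 - 232γ^2 + 2500 = 0. So γ is a root of x^4 - 232x^2 + 2500. This polynomial is irreducible over Q: it has no rational root (each ±√83 ± √33 is irrational), and any factorization into two quadratics over Q would force √(2739) ∈ Q (pairing opposite roots) or √83, √33 ∈ Q (other pairings), all impossible. Hence [Q(γ):Q] = 4 = [Q(√83, √33):Q], so Q(γ) = Q(√83, √33).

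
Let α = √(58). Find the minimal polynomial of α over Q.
m_α(x) = x^2 - 58

α satisfies α^2 - 58 = 0, so x^2 - 58 annihilates α. Since d = 58 is squarefree and ≠ 1, it is not a perfect square in Q, so x^2 - 58 has no rational root and is therefore irreducible over Q (a degree-2 polynomial over a field is irreducible iff it has no root). Hence m_α(x) = x^2 - 58.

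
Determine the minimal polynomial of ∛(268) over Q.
m_α(x) = x^3 - 268

α satisfies α^3 = 268, so x^3 - 268 annihilates α. By the rational root test, a rational root p/q (in lowest terms) of x^3 - 268 would satisfy p^3 = 268 q^3, forcing q = 1 and p^3 = 268; but 268 is not a perfect cube, contradiction. A monic cubic over Q with no rational root is irreducible (any nontrivial factorization would include a linear factor). Hence x^3 - 268 is the minimal polynomial of α, and in particular [Q(α):Q] = 3.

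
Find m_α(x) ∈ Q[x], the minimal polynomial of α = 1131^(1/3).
m_α(x) = x^3 - 1131

α satisfies α^3 = 1131, so x^3 - 1131 annihilates α. By the rational root test, a rational root p/q (in lowest terms) of x^3 - 1131 would satisfy p^3 = 1131 q^3, forcing q = 1 and p^3 = 1131; but 1131 is not a perfect cube, contradiction. A monic cubic over Q with no rational root is irreducible (any nontrivial factorization would include a linear factor). Hence x^3 - 1131 is the minimal polynomial of α, and in particular [Q(α):Q] = 3.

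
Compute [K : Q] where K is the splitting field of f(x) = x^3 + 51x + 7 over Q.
[K : Q] = 6

By the rational root test, any rational root of the monic integer polynomial f(x) = x^3 + 51x + 7 must be an integer dividing the constant term 7, i.e. one of ±{1, 7}. Evaluating: f(1) = 59, f(-1) = -45, f(7) = 707, f(-7) = -693; none is 0, so f has no rational root and is therefore irreducible over Q (a cubic with no linear factor over a field is irreducible). For an irreducible cubic, the Galois group is A_3 or S_3 according as the discriminant disc(f) = -4a^3 - 27b^2 = -4·(51)^3 - 27·(7)^2 = -531927 is or is not a square in Q. Here disc(f) = -531927 is not a perfect square in Q, so the Galois group of f over Q is not contained in A_3 and must be all of S_3. The splitting field has degree |S_3| = 6 over Q, so [K : Q] = 6.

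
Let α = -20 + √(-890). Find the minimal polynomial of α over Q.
m_α(x) = x^2 + 40x + 1290

From α + 20 = √(-890), squaring gives (α + 20)^2 = -890, i.e. α^2 + 40α + 400 = -890, so α^2 + 40α + 1290 = 0. The discriminant of x^2 + 40x + 1290 is (40)^2 - 4·(1290) = 1600 - 5160 = -3560, and 4·(-890) is not a perfect square in Q since -890 is squarefree and ≠ 1. Hence x^2 + 40x + 1290 is irreducible over Q and is the minimal polynomial of α.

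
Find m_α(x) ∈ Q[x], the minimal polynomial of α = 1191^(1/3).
m_α(x) = x^3 - 1191

α satisfies α^3 = 1191, so x^3 - 1191 annihilates α. By the rational root test, a rational root p/q (in lowest terms) of x^3 - 1191 would satisfy p^3 = 1191 q^3, forcing q = 1 and p^3 = 1191; but 1191 is not a perfect cube, contradiction. A monic cubic over Q with no rational root is irreducible (any nontrivial factorization would include a linear factor). Hence x^3 - 1191 is the minimal polynomial of α, and in particular [Q(α):Q] = 3.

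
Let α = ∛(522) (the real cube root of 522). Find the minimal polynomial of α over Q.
m_α(x) = x^3 - 522

α satisfies α^3 = 522, so x^3 - 522 annihilates α. By the rational root test, a rational root p/q (in lowest terms) of x^3 - 522 would satisfy p^3 = 522 q^3, forcing q = 1 and p^3 = 522; but 522 is not a perfect cube, contradiction. A monic cubic over Q with no rational root is irreducible (any nontrivial factorization would include a linear factor). Hence x^3 - 522 is the minimal polynomial of α, and in particular [Q(α):Q] = 3.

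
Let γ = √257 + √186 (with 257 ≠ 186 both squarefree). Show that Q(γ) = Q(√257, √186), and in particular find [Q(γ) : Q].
[Q(γ) : Q] = 4 (equivalently, Q(γ) = Q(√257, √186))

Obviously Q(γ) ⊆ Q(√257, √186), and [Q(√257, √186):Q] = 4 (since 257, 186 are distinct squarefree integers > 1 with 47802 not a perfect square). To show equality we compute the minimal polynomial of γ. From γ = √257 + √186: γ^2 = 257 + 2√(47802) + 186 = 443 + 2√(47802), so γ^2 - 443 = 2√(47802); squaring, (γ^2 - 443)^2 = 4·47802, i.e. γ^4 - 886γ^2 + 196249 - 191208 = 0, i.e. γ^4 - 886γ^2 + 5041 = 0. So γ is a root of x^4 - 886x^2 + 5041. This polynomial is irreducible over Q: it has no rational root (each ±√257 ± √186 is irrational), and any factorization into two quadratics over Q would force √(47802) ∈ Q (pairing opposite roots) or √257, √186 ∈ Q (other pairings), all impossible. Hence [Q(γ):Q] = 4 = [Q(√257, √186):Q], so Q(γ) = Q(√257, √186).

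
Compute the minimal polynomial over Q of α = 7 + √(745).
m_α(x) = x^2 - 14x - 696

From α - 7 = √(745), squaring gives (α - 7)^2 = 745, i.e. α^2 - 14α + 49 = 745, so α^2 - 14α - 696 = 0. The discriminant of x^2 - 14x - 696 is (-14)^2 - 4·(-696) = 196 + 2784 = 2980, and 4·(745) is not a perfect square in Q since 745 is squarefree and ≠ 1. Hence x^2 - 14x - 696 is irreducible over Q and is the minimal polynomial of α.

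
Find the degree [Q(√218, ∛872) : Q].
[Q(√218, ∛872) : Q] = 6

Let L = Q(√218, ∛872). Since Q(√218) ⊂ L and [Q(√218):Q] = 2, the tower law gives 2 | [L:Q]. Likewise Q(∛872) ⊂ L with [Q(∛872):Q] = 3 (because 872 is not a perfect cube), so 3 | [L:Q]. As gcd(2,3) = 1, [L:Q] is divisible by 6. Conversely L is generated over Q by √218 and ∛872, so [L:Q] ≤ 2·3 = 6. Therefore [Q(√218, ∛872) : Q] = 6.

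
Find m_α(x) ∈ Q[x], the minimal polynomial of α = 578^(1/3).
m_α(x) = x^3 - 578

α satisfies α^3 = 578, so x^3 - 578 annihilates α. By the rational root test, a rational root p/q (in lowest terms) of x^3 - 578 would satisfy p^3 = 578 q^3, forcing q = 1 and p^3 = 578; but 578 is not a perfect cube, contradiction. A monic cubic over Q with no rational root is irreducible (any nontrivial factorization would include a linear factor). Hence x^3 - 578 is the minimal polynomial of α, and in particular [Q(α):Q] = 3.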